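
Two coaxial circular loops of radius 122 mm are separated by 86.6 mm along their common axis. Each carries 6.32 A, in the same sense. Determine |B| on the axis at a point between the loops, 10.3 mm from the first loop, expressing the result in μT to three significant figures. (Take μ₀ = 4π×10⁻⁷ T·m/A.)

Each loop contributes B = μ₀IR²/[2(R²+z²)^(3/2)] on the axis, with z measured from that loop.
Loop 1 (z = 0.0103 m): B₁ = 3.22×10⁻⁵ T. Loop 2 (z = 0.0763 m): B₂ = 1.98×10⁻⁵ T.
The fields add: B = B₁ + B₂ = 5.20×10⁻⁵ T.

B ≈ 52.0 μT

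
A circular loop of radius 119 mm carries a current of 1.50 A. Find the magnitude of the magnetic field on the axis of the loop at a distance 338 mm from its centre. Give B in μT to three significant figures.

B ≈ 0.290 μT

On the axis of a circular loop, B = μ₀IR² / [2(R²+z²)^(3/2)].
R² + z² = (0.119)² + (0.338)² = 0.1284 m², and (R²+z²)^(3/2) = 4.60×10⁻² m³.
B = (4π×10⁻⁷ × 1.50 × 0.01416) / (2 × 4.60×10⁻²) = 2.90×10⁻⁷ T.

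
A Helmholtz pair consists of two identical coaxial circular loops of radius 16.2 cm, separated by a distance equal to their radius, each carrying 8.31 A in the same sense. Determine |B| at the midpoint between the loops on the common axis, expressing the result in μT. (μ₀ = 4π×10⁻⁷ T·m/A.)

Each loop contributes B = μ₀IR²/[2(R²+z²)^(3/2)] on the axis, with z measured from that loop.
Loop 1 (z = 0.081 m): B₁ = 2.31×10⁻⁵ T. Loop 2 (z = 0.081 m): B₂ = 2.31×10⁻⁵ T.
The fields add: B = B₁ + B₂ = 4.61×10⁻⁵ T.

B ≈ 46.1 μT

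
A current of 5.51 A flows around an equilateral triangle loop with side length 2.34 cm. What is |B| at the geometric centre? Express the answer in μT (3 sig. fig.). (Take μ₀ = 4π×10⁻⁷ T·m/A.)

B ≈ 424 μT

Each side is a finite straight segment at perpendicular distance d = a/(2 tan(π/3)) = 0.006755 m from the centre, with end-angles ±π/3.
One side contributes B₁ = (μ₀I/4πd)·2 sin(π/3) = 1.41×10⁻⁴ T.
All 3 sides add in the same direction: B = 3 × 1.41×10⁻⁴ = 4.24×10⁻⁴ T.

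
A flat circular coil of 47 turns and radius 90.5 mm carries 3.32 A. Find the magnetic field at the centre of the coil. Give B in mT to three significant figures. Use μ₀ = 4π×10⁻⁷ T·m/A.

B ≈ 1.08 mT

For an N-turn flat coil, B = Nμ₀I/(2R) with R = 0.0905 m.
B = 47 × 2.30×10⁻⁵ T = 1.08×10⁻³ T.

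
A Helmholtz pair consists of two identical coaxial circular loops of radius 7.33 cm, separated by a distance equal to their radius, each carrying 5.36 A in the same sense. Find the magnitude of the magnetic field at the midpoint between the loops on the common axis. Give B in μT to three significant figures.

Each loop contributes B = μ₀IR²/[2(R²+z²)^(3/2)] on the axis, with z measured from that loop.
Loop 1 (z = 0.03665 m): B₁ = 3.29×10⁻⁵ T. Loop 2 (z = 0.03665 m): B₂ = 3.29×10⁻⁵ T.
The fields add: B = B₁ + B₂ = 6.58×10⁻⁵ T.

B ≈ 65.8 μT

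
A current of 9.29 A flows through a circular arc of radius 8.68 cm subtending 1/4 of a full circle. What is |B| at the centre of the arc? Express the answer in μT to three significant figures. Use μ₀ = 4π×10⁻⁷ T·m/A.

B ≈ 16.8 μT

The Biot–Savart field of a circular arc at its centre is B = μ₀Iφ/(4πR), with φ = 1.571 rad.
B = (4π×10⁻⁷ × 9.29 × 1.571) / (4π × 0.0868) = 1.68×10⁻⁵ T.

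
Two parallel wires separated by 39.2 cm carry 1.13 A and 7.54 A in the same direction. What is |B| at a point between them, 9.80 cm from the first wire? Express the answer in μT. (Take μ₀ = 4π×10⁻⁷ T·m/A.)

B ≈ 2.82 μT

Each long wire gives B = μ₀I/(2πd). Distances are d₁ = 0.098 m and d₂ = 0.294 m.
B₁ = 2.31×10⁻⁶ T, B₂ = 5.13×10⁻⁶ T.
Between parallel currents the two contributions point in opposite directions, so they subtract. B = |B₁ − B₂| = |2.31×10⁻⁶ − 5.13×10⁻⁶| = 2.82×10⁻⁶ T.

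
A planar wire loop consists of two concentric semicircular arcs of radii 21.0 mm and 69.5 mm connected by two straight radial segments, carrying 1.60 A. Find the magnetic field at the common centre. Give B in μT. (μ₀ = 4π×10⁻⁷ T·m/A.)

The radial connectors point toward the centre, so dl × r̂ = 0 and they contribute nothing.
Each semicircle gives μ₀I/(4R): inner arc 2.39×10⁻⁵ T, outer arc 7.23×10⁻⁶ T.
The two arcs carry current in opposite angular senses, so their fields oppose: B = |2.39×10⁻⁵ − 7.23×10⁻⁶| = 1.67×10⁻⁵ T.

B ≈ 16.7 μT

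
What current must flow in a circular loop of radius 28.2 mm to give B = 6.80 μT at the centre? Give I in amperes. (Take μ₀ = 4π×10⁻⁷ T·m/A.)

I ≈ 0.305 A

At the centre of a circular loop B = μ₀I/(2R), so I = 2RB/μ₀.
With R = 0.0282 m, I = 2 × 0.0282 × 6.80×10⁻⁶ / (4π×10⁻⁷) = 0.305 A.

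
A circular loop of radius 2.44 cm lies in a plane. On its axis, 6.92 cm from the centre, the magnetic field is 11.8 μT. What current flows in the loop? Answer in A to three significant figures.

On the axis of a loop, B = μ₀IR²/[2(R²+z²)^(3/2)], so I = 2B(R²+z²)^(3/2)/(μ₀R²).
R² + z² = 0.0005954 + 0.004789 = 0.005384 m²; raised to 3/2 gives 3.95×10⁻⁴ m³.
I = 2 × 1.18×10⁻⁵ × 3.95×10⁻⁴ / (1.26×10⁻⁶ × 0.0005954) = 12.5 A.

I ≈ 12.5 A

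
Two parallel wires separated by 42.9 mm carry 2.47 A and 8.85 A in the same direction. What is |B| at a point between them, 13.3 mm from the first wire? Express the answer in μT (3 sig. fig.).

B ≈ 22.7 μT

Each long wire gives B = μ₀I/(2πd). Distances are d₁ = 0.0133 m and d₂ = 0.0296 m.
B₁ = 3.71×10⁻⁵ T, B₂ = 5.98×10⁻⁵ T.
Between parallel currents the two contributions point in opposite directions, so they subtract. B = |B₁ − B₂| = |3.71×10⁻⁵ − 5.98×10⁻⁵| = 2.27×10⁻⁵ T.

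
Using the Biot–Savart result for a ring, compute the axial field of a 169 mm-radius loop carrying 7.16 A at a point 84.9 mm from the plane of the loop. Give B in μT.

On the axis of a circular loop, B = μ₀IR² / [2(R²+z²)^(3/2)].
R² + z² = (0.169)² + (0.0849)² = 0.03577 m², and (R²+z²)^(3/2) = 6.76×10⁻³ m³.
B = (4π×10⁻⁷ × 7.16 × 0.02856) / (2 × 6.76×10⁻³) = 1.90×10⁻⁵ T.

B ≈ 19.0 μT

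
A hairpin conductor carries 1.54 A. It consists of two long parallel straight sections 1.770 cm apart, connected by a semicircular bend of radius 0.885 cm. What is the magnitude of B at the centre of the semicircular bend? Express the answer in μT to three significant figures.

The semicircular arc contributes B_arc = μ₀I·π/(4πR) = μ₀I/(4R) = 5.47×10⁻⁵ T.
Each semi-infinite lead is at perpendicular distance R = 0.00885 m from the centre, with the perpendicular foot at its near end, so it contributes μ₀I/(4πR); both point the same way, together 3.48×10⁻⁵ T.
Arc and leads all point the same direction: B = 5.47×10⁻⁵ + 3.48×10⁻⁵ = 8.95×10⁻⁵ T.

B ≈ 89.5 μT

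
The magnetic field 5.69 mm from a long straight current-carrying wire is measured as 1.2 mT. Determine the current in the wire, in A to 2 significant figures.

I ≈ 34 A

For a long straight wire B = μ₀I/(2πd), so I = 2πdB/μ₀.
I = 2π × 0.00569 × 1.20×10⁻³ / (4π×10⁻⁷) = 34.1 A.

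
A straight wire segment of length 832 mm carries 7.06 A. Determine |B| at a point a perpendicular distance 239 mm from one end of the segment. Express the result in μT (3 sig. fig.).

For a finite straight segment, B = (μ₀I/4πd)(sinθ₁ + sinθ₂), where θ₁, θ₂ are the angles from the perpendicular to each end.
The perpendicular foot is at one end, so the two end-offsets along the wire are 0 and L = 0.832 m.
sinθ₁ = 0/√(0²+0.239²) = 0.0000; sinθ₂ = 0.832/√(0.832²+0.239²) = 0.9611.
B = (4π×10⁻⁷ × 7.06) / (4π × 0.239) × (0.0000 + 0.9611) = 2.84×10⁻⁶ T.

B ≈ 2.84 μT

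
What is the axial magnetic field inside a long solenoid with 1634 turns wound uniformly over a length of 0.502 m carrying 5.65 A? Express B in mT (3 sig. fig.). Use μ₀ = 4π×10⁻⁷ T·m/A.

B ≈ 23.1 mT

Inside a long solenoid, B = μ₀nI with n = 3255 turns/m.
B = 4π×10⁻⁷ × 3255 × 5.65 = 2.31×10⁻² T.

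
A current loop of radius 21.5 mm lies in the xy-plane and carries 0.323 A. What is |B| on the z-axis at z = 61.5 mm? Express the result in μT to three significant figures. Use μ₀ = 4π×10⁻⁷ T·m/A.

On the axis of a circular loop, B = μ₀IR² / [2(R²+z²)^(3/2)].
R² + z² = (0.0215)² + (0.0615)² = 0.004245 m², and (R²+z²)^(3/2) = 2.77×10⁻⁴ m³.
B = (4π×10⁻⁷ × 0.323 × 0.0004623) / (2 × 2.77×10⁻⁴) = 3.39×10⁻⁷ T.

B ≈ 0.339 μT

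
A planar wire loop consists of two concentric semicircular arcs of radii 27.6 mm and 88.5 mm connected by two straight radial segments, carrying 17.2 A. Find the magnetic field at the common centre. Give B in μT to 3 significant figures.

The radial connectors point toward the centre, so dl × r̂ = 0 and they contribute nothing.
Each semicircle gives μ₀I/(4R): inner arc 1.96×10⁻⁴ T, outer arc 6.11×10⁻⁵ T.
The two arcs carry current in opposite angular senses, so their fields oppose: B = |1.96×10⁻⁴ − 6.11×10⁻⁵| = 1.35×10⁻⁴ T.

B ≈ 135 μT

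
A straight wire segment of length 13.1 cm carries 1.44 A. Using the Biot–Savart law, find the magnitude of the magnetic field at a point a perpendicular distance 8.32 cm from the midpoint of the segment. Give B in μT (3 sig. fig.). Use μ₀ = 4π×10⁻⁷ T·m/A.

B ≈ 2.14 μT

For a finite straight segment, B = (μ₀I/4πd)(sinθ₁ + sinθ₂), where θ₁, θ₂ are the angles from the perpendicular to each end.
The perpendicular from the point meets the wire at its midpoint, so each end is L/2 = 0.0655 m away along the wire.
sinθ₁ = 0.0655/√(0.0655²+0.0832²) = 0.6186; sinθ₂ = 0.0655/√(0.0655²+0.0832²) = 0.6186.
B = (4π×10⁻⁷ × 1.44) / (4π × 0.0832) × (0.6186 + 0.6186) = 2.14×10⁻⁶ T.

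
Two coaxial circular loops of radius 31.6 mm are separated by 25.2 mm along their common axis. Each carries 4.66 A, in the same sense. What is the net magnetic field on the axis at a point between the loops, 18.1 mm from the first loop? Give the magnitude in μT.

Each loop contributes B = μ₀IR²/[2(R²+z²)^(3/2)] on the axis, with z measured from that loop.
Loop 1 (z = 0.0181 m): B₁ = 6.05×10⁻⁵ T. Loop 2 (z = 0.0071 m): B₂ = 8.61×10⁻⁵ T.
The fields add: B = B₁ + B₂ = 1.47×10⁻⁴ T.

B ≈ 147 μT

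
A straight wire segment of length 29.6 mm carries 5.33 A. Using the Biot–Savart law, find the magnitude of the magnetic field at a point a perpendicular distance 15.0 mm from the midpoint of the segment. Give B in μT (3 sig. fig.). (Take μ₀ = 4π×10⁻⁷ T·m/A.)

B ≈ 49.9 μT

For a finite straight segment, B = (μ₀I/4πd)(sinθ₁ + sinθ₂), where θ₁, θ₂ are the angles from the perpendicular to each end.
The perpendicular from the point meets the wire at its midpoint, so each end is L/2 = 0.0148 m away along the wire.
sinθ₁ = 0.0148/√(0.0148²+0.015²) = 0.7023; sinθ₂ = 0.0148/√(0.0148²+0.015²) = 0.7023.
B = (4π×10⁻⁷ × 5.33) / (4π × 0.015) × (0.7023 + 0.7023) = 4.99×10⁻⁵ T.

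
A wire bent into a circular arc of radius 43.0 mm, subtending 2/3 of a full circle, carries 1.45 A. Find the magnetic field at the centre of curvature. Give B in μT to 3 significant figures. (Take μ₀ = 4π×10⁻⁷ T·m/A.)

B ≈ 14.1 μT

The Biot–Savart field of a circular arc at its centre is B = μ₀Iφ/(4πR), with φ = 4.189 rad.
B = (4π×10⁻⁷ × 1.45 × 4.189) / (4π × 0.043) = 1.41×10⁻⁵ T.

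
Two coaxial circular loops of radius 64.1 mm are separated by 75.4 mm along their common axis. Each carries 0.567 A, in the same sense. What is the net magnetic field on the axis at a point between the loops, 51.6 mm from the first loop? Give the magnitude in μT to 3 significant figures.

B ≈ 7.21 μT

Each loop contributes B = μ₀IR²/[2(R²+z²)^(3/2)] on the axis, with z measured from that loop.
Loop 1 (z = 0.0516 m): B₁ = 2.63×10⁻⁶ T. Loop 2 (z = 0.0238 m): B₂ = 4.58×10⁻⁶ T.
The fields add: B = B₁ + B₂ = 7.21×10⁻⁶ T.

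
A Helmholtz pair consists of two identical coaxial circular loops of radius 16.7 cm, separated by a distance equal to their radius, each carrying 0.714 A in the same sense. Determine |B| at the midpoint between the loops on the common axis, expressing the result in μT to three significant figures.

Each loop contributes B = μ₀IR²/[2(R²+z²)^(3/2)] on the axis, with z measured from that loop.
Loop 1 (z = 0.0835 m): B₁ = 1.92×10⁻⁶ T. Loop 2 (z = 0.0835 m): B₂ = 1.92×10⁻⁶ T.
The fields add: B = B₁ + B₂ = 3.84×10⁻⁶ T.

B ≈ 3.84 μT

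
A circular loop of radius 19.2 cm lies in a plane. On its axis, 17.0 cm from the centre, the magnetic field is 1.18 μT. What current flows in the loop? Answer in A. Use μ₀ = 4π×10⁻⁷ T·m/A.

I ≈ 0.859 A

On the axis of a loop, B = μ₀IR²/[2(R²+z²)^(3/2)], so I = 2B(R²+z²)^(3/2)/(μ₀R²).
R² + z² = 0.03686 + 0.0289 = 0.06576 m²; raised to 3/2 gives 1.69×10⁻² m³.
I = 2 × 1.18×10⁻⁶ × 1.69×10⁻² / (1.26×10⁻⁶ × 0.03686) = 0.859 A.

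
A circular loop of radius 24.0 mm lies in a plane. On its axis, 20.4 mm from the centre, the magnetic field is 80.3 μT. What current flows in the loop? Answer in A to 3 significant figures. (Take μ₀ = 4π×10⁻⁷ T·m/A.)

I ≈ 6.93 A

On the axis of a loop, B = μ₀IR²/[2(R²+z²)^(3/2)], so I = 2B(R²+z²)^(3/2)/(μ₀R²).
R² + z² = 0.000576 + 0.0004162 = 0.0009922 m²; raised to 3/2 gives 3.13×10⁻⁵ m³.
I = 2 × 8.03×10⁻⁵ × 3.13×10⁻⁵ / (1.26×10⁻⁶ × 0.000576) = 6.93 A.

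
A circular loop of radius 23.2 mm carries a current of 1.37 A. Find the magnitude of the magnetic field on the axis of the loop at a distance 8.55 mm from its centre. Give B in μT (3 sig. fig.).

B ≈ 30.7 μT

On the axis of a circular loop, B = μ₀IR² / [2(R²+z²)^(3/2)].
R² + z² = (0.0232)² + (0.00855)² = 0.0006113 m², and (R²+z²)^(3/2) = 1.51×10⁻⁵ m³.
B = (4π×10⁻⁷ × 1.37 × 0.0005382) / (2 × 1.51×10⁻⁵) = 3.07×10⁻⁵ T.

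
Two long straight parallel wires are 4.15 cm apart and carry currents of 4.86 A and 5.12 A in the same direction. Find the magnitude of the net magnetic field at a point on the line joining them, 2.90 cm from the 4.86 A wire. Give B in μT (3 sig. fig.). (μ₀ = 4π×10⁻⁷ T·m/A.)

B ≈ 48.4 μT

Each long wire gives B = μ₀I/(2πd). Distances are d₁ = 0.029 m and d₂ = 0.0125 m.
B₁ = 3.35×10⁻⁵ T, B₂ = 8.19×10⁻⁵ T.
Between parallel currents the two contributions point in opposite directions, so they subtract. B = |B₁ − B₂| = |3.35×10⁻⁵ − 8.19×10⁻⁵| = 4.84×10⁻⁵ T.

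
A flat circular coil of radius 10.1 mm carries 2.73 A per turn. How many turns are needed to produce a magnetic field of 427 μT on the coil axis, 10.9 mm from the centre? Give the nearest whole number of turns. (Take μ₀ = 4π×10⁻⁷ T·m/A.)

For an N-turn coil, B = Nμ₀IR²/[2(R²+z²)^(3/2)]. A single turn gives B₁ = 5.33×10⁻⁵ T with R = 0.0101 m, z = 0.0109 m.
N = B/B₁ = 4.27×10⁻⁴ / 5.33×10⁻⁵ = 8.01.

N = 8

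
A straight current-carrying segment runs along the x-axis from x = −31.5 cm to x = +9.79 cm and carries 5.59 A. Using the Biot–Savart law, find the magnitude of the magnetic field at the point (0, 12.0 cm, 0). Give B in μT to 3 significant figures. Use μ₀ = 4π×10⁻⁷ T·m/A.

For a finite straight segment, B = (μ₀I/4πd)(sinθ₁ + sinθ₂), where θ₁, θ₂ are the angles from the perpendicular to each end.
The perpendicular distance is d = 0.12 m; the end-offsets along the wire are a = 0.315 m and b = 0.0979 m.
sinθ₁ = 0.315/√(0.315²+0.12²) = 0.9345; sinθ₂ = 0.0979/√(0.0979²+0.12²) = 0.6321.
B = (4π×10⁻⁷ × 5.59) / (4π × 0.12) × (0.9345 + 0.6321) = 7.30×10⁻⁶ T.

B ≈ 7.30 μT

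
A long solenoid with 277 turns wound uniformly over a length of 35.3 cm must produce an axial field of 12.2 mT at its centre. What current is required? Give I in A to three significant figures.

I ≈ 12.4 A

Inside a long solenoid B = μ₀nI with n = 784.7 m⁻¹, so I = B/(μ₀n).
I = 1.22×10⁻² / (4π×10⁻⁷ × 784.7) = 12.4 A.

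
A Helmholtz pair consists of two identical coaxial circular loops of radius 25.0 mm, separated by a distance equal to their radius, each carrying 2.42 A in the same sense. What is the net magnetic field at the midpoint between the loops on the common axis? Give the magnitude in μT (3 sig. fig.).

B ≈ 87.0 μT

Each loop contributes B = μ₀IR²/[2(R²+z²)^(3/2)] on the axis, with z measured from that loop.
Loop 1 (z = 0.0125 m): B₁ = 4.35×10⁻⁵ T. Loop 2 (z = 0.0125 m): B₂ = 4.35×10⁻⁵ T.
The fields add: B = B₁ + B₂ = 8.70×10⁻⁵ T.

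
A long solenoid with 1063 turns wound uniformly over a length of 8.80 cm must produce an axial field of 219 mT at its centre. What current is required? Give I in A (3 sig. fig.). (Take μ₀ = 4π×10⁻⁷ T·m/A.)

I ≈ 14.4 A

Inside a long solenoid B = μ₀nI with n = 1.208×10⁴ m⁻¹, so I = B/(μ₀n).
I = 0.219 / (4π×10⁻⁷ × 1.208×10⁴) = 14.4 A.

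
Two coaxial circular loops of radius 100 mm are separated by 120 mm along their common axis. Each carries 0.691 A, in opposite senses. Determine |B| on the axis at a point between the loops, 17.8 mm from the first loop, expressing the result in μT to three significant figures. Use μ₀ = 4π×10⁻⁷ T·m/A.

Each loop contributes B = μ₀IR²/[2(R²+z²)^(3/2)] on the axis, with z measured from that loop.
Loop 1 (z = 0.0178 m): B₁ = 4.14×10⁻⁶ T. Loop 2 (z = 0.1022 m): B₂ = 1.49×10⁻⁶ T.
The fields oppose: B = |B₁ − B₂| = 2.66×10⁻⁶ T.

B ≈ 2.66 μT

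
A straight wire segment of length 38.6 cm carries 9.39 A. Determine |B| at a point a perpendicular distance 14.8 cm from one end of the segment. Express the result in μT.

B ≈ 5.92 μT

For a finite straight segment, B = (μ₀I/4πd)(sinθ₁ + sinθ₂), where θ₁, θ₂ are the angles from the perpendicular to each end.
The perpendicular foot is at one end, so the two end-offsets along the wire are 0 and L = 0.386 m.
sinθ₁ = 0/√(0²+0.148²) = 0.0000; sinθ₂ = 0.386/√(0.386²+0.148²) = 0.9337.
B = (4π×10⁻⁷ × 9.39) / (4π × 0.148) × (0.0000 + 0.9337) = 5.92×10⁻⁶ T.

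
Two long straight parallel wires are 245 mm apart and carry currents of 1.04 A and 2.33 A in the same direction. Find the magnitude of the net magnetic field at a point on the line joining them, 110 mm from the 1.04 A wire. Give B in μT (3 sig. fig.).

Each long wire gives B = μ₀I/(2πd). Distances are d₁ = 0.11 m and d₂ = 0.135 m.
B₁ = 1.89×10⁻⁶ T, B₂ = 3.45×10⁻⁶ T.
Between parallel currents the two contributions point in opposite directions, so they subtract. B = |B₁ − B₂| = |1.89×10⁻⁶ − 3.45×10⁻⁶| = 1.56×10⁻⁶ T.

B ≈ 1.56 μT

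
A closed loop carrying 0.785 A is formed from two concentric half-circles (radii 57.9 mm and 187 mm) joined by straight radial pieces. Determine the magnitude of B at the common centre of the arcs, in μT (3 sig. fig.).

B ≈ 2.94 μT

The radial connectors point toward the centre, so dl × r̂ = 0 and they contribute nothing.
Each semicircle gives μ₀I/(4R): inner arc 4.26×10⁻⁶ T, outer arc 1.32×10⁻⁶ T.
The two arcs carry current in opposite angular senses, so their fields oppose: B = |4.26×10⁻⁶ − 1.32×10⁻⁶| = 2.94×10⁻⁶ T.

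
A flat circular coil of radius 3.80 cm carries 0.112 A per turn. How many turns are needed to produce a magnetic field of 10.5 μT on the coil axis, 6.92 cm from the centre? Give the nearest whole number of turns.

N = 51

For an N-turn coil, B = Nμ₀IR²/[2(R²+z²)^(3/2)]. A single turn gives B₁ = 2.07×10⁻⁷ T with R = 0.038 m, z = 0.0692 m.
N = B/B₁ = 1.05×10⁻⁵ / 2.07×10⁻⁷ = 50.84.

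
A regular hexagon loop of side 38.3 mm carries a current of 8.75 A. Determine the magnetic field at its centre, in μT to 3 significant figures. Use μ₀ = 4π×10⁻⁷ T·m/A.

Each side is a finite straight segment at perpendicular distance d = a/(2 tan(π/6)) = 0.03317 m from the centre, with end-angles ±π/6.
One side contributes B₁ = (μ₀I/4πd)·2 sin(π/6) = 2.64×10⁻⁵ T.
All 6 sides add in the same direction: B = 6 × 2.64×10⁻⁵ = 1.58×10⁻⁴ T.

B ≈ 158 μT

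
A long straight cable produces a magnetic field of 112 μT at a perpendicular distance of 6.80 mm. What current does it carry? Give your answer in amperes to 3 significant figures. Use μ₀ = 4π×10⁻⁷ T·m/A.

For a long straight wire B = μ₀I/(2πd), so I = 2πdB/μ₀.
I = 2π × 0.0068 × 1.12×10⁻⁴ / (4π×10⁻⁷) = 3.81 A.

I ≈ 3.81 A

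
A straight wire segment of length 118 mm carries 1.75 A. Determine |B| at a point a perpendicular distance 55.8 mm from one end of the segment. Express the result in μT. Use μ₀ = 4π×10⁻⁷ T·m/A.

B ≈ 2.84 μT

For a finite straight segment, B = (μ₀I/4πd)(sinθ₁ + sinθ₂), where θ₁, θ₂ are the angles from the perpendicular to each end.
The perpendicular foot is at one end, so the two end-offsets along the wire are 0 and L = 0.118 m.
sinθ₁ = 0/√(0²+0.0558²) = 0.0000; sinθ₂ = 0.118/√(0.118²+0.0558²) = 0.9040.
B = (4π×10⁻⁷ × 1.75) / (4π × 0.0558) × (0.0000 + 0.9040) = 2.84×10⁻⁶ T.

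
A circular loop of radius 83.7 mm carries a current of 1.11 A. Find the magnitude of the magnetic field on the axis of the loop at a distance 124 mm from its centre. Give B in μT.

On the axis of a circular loop, B = μ₀IR² / [2(R²+z²)^(3/2)].
R² + z² = (0.0837)² + (0.124)² = 0.02238 m², and (R²+z²)^(3/2) = 3.35×10⁻³ m³.
B = (4π×10⁻⁷ × 1.11 × 0.007006) / (2 × 3.35×10⁻³) = 1.46×10⁻⁶ T.

B ≈ 1.46 μT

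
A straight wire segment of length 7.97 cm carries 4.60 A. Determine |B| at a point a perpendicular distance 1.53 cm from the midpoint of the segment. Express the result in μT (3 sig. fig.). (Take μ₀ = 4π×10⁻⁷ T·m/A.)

For a finite straight segment, B = (μ₀I/4πd)(sinθ₁ + sinθ₂), where θ₁, θ₂ are the angles from the perpendicular to each end.
The perpendicular from the point meets the wire at its midpoint, so each end is L/2 = 0.03985 m away along the wire.
sinθ₁ = 0.03985/√(0.03985²+0.0153²) = 0.9336; sinθ₂ = 0.03985/√(0.03985²+0.0153²) = 0.9336.
B = (4π×10⁻⁷ × 4.60) / (4π × 0.0153) × (0.9336 + 0.9336) = 5.61×10⁻⁵ T.

B ≈ 56.1 μT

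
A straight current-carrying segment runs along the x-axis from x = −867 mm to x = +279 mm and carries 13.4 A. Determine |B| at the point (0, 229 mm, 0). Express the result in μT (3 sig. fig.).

For a finite straight segment, B = (μ₀I/4πd)(sinθ₁ + sinθ₂), where θ₁, θ₂ are the angles from the perpendicular to each end.
The perpendicular distance is d = 0.229 m; the end-offsets along the wire are a = 0.867 m and b = 0.279 m.
sinθ₁ = 0.867/√(0.867²+0.229²) = 0.9668; sinθ₂ = 0.279/√(0.279²+0.229²) = 0.7730.
B = (4π×10⁻⁷ × 13.4) / (4π × 0.229) × (0.9668 + 0.7730) = 1.02×10⁻⁵ T.

B ≈ 10.2 μT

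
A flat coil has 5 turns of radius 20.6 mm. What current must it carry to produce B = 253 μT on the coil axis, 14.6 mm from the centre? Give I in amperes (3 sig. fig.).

For an N-turn coil, B = Nμ₀IR²/[2(R²+z²)^(3/2)] with R = 0.0206 m, z = 0.0146 m, so I = 2B(R²+z²)^(3/2)/(Nμ₀R²) = 2 × 2.53×10⁻⁴ × 1.61×10⁻⁵ / (5 × 4π×10⁻⁷ × 0.0004244) = 3.05 A.

I ≈ 3.05 A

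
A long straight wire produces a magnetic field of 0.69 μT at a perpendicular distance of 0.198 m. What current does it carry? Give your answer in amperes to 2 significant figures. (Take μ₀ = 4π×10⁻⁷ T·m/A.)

For a long straight wire B = μ₀I/(2πd), so I = 2πdB/μ₀.
I = 2π × 0.198 × 6.90×10⁻⁷ / (4π×10⁻⁷) = 0.683 A.

I ≈ 0.68 A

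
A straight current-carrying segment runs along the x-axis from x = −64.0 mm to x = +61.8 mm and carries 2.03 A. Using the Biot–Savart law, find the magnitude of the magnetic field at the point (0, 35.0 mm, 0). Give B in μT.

For a finite straight segment, B = (μ₀I/4πd)(sinθ₁ + sinθ₂), where θ₁, θ₂ are the angles from the perpendicular to each end.
The perpendicular distance is d = 0.035 m; the end-offsets along the wire are a = 0.064 m and b = 0.0618 m.
sinθ₁ = 0.064/√(0.064²+0.035²) = 0.8774; sinθ₂ = 0.0618/√(0.0618²+0.035²) = 0.8701.
B = (4π×10⁻⁷ × 2.03) / (4π × 0.035) × (0.8774 + 0.8701) = 1.01×10⁻⁵ T.

B ≈ 10.1 μT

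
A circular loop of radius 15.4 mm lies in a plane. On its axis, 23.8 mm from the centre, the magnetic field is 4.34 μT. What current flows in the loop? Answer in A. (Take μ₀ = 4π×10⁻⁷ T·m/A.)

I ≈ 0.663 A

On the axis of a loop, B = μ₀IR²/[2(R²+z²)^(3/2)], so I = 2B(R²+z²)^(3/2)/(μ₀R²).
R² + z² = 0.0002372 + 0.0005664 = 0.0008036 m²; raised to 3/2 gives 2.28×10⁻⁵ m³.
I = 2 × 4.34×10⁻⁶ × 2.28×10⁻⁵ / (1.26×10⁻⁶ × 0.0002372) = 0.663 A.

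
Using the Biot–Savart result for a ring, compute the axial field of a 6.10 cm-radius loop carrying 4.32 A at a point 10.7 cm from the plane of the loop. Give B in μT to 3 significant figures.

B ≈ 5.41 μT

On the axis of a circular loop, B = μ₀IR² / [2(R²+z²)^(3/2)].
R² + z² = (0.061)² + (0.107)² = 0.01517 m², and (R²+z²)^(3/2) = 1.87×10⁻³ m³.
B = (4π×10⁻⁷ × 4.32 × 0.003721) / (2 × 1.87×10⁻³) = 5.41×10⁻⁶ T.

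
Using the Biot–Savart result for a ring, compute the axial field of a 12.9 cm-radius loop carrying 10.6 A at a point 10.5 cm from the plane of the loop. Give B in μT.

On the axis of a circular loop, B = μ₀IR² / [2(R²+z²)^(3/2)].
R² + z² = (0.129)² + (0.105)² = 0.02767 m², and (R²+z²)^(3/2) = 4.60×10⁻³ m³.
B = (4π×10⁻⁷ × 10.6 × 0.01664) / (2 × 4.60×10⁻³) = 2.41×10⁻⁵ T.

B ≈ 24.1 μT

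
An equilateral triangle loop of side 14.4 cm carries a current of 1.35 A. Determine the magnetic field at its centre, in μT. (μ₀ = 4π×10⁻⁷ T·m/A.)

B ≈ 16.9 μT

Each side is a finite straight segment at perpendicular distance d = a/(2 tan(π/3)) = 0.04157 m from the centre, with end-angles ±π/3.
One side contributes B₁ = (μ₀I/4πd)·2 sin(π/3) = 5.62×10⁻⁶ T.
All 3 sides add in the same direction: B = 3 × 5.62×10⁻⁶ = 1.69×10⁻⁵ T.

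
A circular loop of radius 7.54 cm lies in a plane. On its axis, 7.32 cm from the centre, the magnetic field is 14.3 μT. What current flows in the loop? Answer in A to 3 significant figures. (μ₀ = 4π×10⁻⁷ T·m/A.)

On the axis of a loop, B = μ₀IR²/[2(R²+z²)^(3/2)], so I = 2B(R²+z²)^(3/2)/(μ₀R²).
R² + z² = 0.005685 + 0.005358 = 0.01104 m²; raised to 3/2 gives 1.16×10⁻³ m³.
I = 2 × 1.43×10⁻⁵ × 1.16×10⁻³ / (1.26×10⁻⁶ × 0.005685) = 4.65 A.

I ≈ 4.65 A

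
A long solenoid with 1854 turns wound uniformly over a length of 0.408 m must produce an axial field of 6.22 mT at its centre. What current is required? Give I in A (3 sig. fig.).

I ≈ 1.09 A

Inside a long solenoid B = μ₀nI with n = 4544 m⁻¹, so I = B/(μ₀n).
I = 6.22×10⁻³ / (4π×10⁻⁷ × 4544) = 1.09 A.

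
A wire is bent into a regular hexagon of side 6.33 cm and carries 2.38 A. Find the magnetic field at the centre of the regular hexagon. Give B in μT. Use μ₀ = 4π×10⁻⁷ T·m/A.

B ≈ 26.0 μT

Each side is a finite straight segment at perpendicular distance d = a/(2 tan(π/6)) = 0.05482 m from the centre, with end-angles ±π/6.
One side contributes B₁ = (μ₀I/4πd)·2 sin(π/6) = 4.34×10⁻⁶ T.
All 6 sides add in the same direction: B = 6 × 4.34×10⁻⁶ = 2.60×10⁻⁵ T.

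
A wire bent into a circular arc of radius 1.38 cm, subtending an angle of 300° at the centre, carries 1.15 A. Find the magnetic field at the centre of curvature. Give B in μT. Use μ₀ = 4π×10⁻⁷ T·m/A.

The Biot–Savart field of a circular arc at its centre is B = μ₀Iφ/(4πR), with φ = 5.236 rad.
B = (4π×10⁻⁷ × 1.15 × 5.236) / (4π × 0.0138) = 4.36×10⁻⁵ T.

B ≈ 43.6 μT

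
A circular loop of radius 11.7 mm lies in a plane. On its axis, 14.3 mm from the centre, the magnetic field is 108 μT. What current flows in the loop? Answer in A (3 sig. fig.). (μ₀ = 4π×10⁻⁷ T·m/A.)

On the axis of a loop, B = μ₀IR²/[2(R²+z²)^(3/2)], so I = 2B(R²+z²)^(3/2)/(μ₀R²).
R² + z² = 0.0001369 + 0.0002045 = 0.0003414 m²; raised to 3/2 gives 6.31×10⁻⁶ m³.
I = 2 × 1.08×10⁻⁴ × 6.31×10⁻⁶ / (1.26×10⁻⁶ × 0.0001369) = 7.92 A.

I ≈ 7.92 A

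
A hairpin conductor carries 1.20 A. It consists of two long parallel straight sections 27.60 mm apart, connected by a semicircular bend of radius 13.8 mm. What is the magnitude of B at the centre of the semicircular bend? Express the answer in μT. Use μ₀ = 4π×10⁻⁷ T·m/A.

B ≈ 44.7 μT

The semicircular arc contributes B_arc = μ₀I·π/(4πR) = μ₀I/(4R) = 2.73×10⁻⁵ T.
Each semi-infinite lead is at perpendicular distance R = 0.0138 m from the centre, with the perpendicular foot at its near end, so it contributes μ₀I/(4πR); both point the same way, together 1.74×10⁻⁵ T.
Arc and leads all point the same direction: B = 2.73×10⁻⁵ + 1.74×10⁻⁵ = 4.47×10⁻⁵ T.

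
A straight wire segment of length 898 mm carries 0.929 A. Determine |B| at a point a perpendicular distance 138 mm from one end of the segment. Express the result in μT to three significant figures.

For a finite straight segment, B = (μ₀I/4πd)(sinθ₁ + sinθ₂), where θ₁, θ₂ are the angles from the perpendicular to each end.
The perpendicular foot is at one end, so the two end-offsets along the wire are 0 and L = 0.898 m.
sinθ₁ = 0/√(0²+0.138²) = 0.0000; sinθ₂ = 0.898/√(0.898²+0.138²) = 0.9884.
B = (4π×10⁻⁷ × 0.929) / (4π × 0.138) × (0.0000 + 0.9884) = 6.65×10⁻⁷ T.

B ≈ 0.665 μT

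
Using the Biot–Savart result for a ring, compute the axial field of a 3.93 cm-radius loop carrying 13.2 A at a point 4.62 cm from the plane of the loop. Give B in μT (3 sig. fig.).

B ≈ 57.4 μT

On the axis of a circular loop, B = μ₀IR² / [2(R²+z²)^(3/2)].
R² + z² = (0.0393)² + (0.0462)² = 0.003679 m², and (R²+z²)^(3/2) = 2.23×10⁻⁴ m³.
B = (4π×10⁻⁷ × 13.2 × 0.001544) / (2 × 2.23×10⁻⁴) = 5.74×10⁻⁵ T.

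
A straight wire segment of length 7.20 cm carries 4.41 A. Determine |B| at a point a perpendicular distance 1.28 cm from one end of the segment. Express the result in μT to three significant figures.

For a finite straight segment, B = (μ₀I/4πd)(sinθ₁ + sinθ₂), where θ₁, θ₂ are the angles from the perpendicular to each end.
The perpendicular foot is at one end, so the two end-offsets along the wire are 0 and L = 0.072 m.
sinθ₁ = 0/√(0²+0.0128²) = 0.0000; sinθ₂ = 0.072/√(0.072²+0.0128²) = 0.9846.
B = (4π×10⁻⁷ × 4.41) / (4π × 0.0128) × (0.0000 + 0.9846) = 3.39×10⁻⁵ T.

B ≈ 33.9 μT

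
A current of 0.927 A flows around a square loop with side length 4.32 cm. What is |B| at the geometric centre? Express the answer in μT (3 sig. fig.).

B ≈ 24.3 μT

Each side is a finite straight segment at perpendicular distance d = a/(2 tan(π/4)) = 0.0216 m from the centre, with end-angles ±π/4.
One side contributes B₁ = (μ₀I/4πd)·2 sin(π/4) = 6.07×10⁻⁶ T.
All 4 sides add in the same direction: B = 4 × 6.07×10⁻⁶ = 2.43×10⁻⁵ T.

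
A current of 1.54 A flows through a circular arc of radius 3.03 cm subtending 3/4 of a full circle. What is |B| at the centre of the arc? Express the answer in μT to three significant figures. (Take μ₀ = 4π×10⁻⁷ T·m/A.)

B ≈ 24.0 μT

The Biot–Savart field of a circular arc at its centre is B = μ₀Iφ/(4πR), with φ = 4.712 rad.
B = (4π×10⁻⁷ × 1.54 × 4.712) / (4π × 0.0303) = 2.40×10⁻⁵ T.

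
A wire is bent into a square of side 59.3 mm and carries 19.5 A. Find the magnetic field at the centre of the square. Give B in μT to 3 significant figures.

Each side is a finite straight segment at perpendicular distance d = a/(2 tan(π/4)) = 0.02965 m from the centre, with end-angles ±π/4.
One side contributes B₁ = (μ₀I/4πd)·2 sin(π/4) = 9.30×10⁻⁵ T.
All 4 sides add in the same direction: B = 4 × 9.30×10⁻⁵ = 3.72×10⁻⁴ T.

B ≈ 372 μT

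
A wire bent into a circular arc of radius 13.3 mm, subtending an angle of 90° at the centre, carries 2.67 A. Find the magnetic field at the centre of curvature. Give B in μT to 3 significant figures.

B ≈ 31.5 μT

The Biot–Savart field of a circular arc at its centre is B = μ₀Iφ/(4πR), with φ = 1.571 rad.
B = (4π×10⁻⁷ × 2.67 × 1.571) / (4π × 0.0133) = 3.15×10⁻⁵ T.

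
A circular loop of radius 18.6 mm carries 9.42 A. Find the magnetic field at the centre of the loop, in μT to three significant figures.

B ≈ 318 μT

At the centre of a circular loop the Biot–Savart law gives B = μ₀I/(2R).
B = (4π×10⁻⁷ × 9.42) / (2 × 0.0186) = 3.18×10⁻⁴ T.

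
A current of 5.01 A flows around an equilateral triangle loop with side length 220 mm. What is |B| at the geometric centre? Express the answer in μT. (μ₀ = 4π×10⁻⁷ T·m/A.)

Each side is a finite straight segment at perpendicular distance d = a/(2 tan(π/3)) = 0.06351 m from the centre, with end-angles ±π/3.
One side contributes B₁ = (μ₀I/4πd)·2 sin(π/3) = 1.37×10⁻⁵ T.
All 3 sides add in the same direction: B = 3 × 1.37×10⁻⁵ = 4.10×10⁻⁵ T.

B ≈ 41.0 μT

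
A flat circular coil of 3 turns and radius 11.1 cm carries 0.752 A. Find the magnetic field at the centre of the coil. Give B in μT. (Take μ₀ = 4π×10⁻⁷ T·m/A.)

B ≈ 12.8 μT

For an N-turn flat coil, B = Nμ₀I/(2R) with R = 0.111 m.
B = 3 × 4.26×10⁻⁶ T = 1.28×10⁻⁵ T.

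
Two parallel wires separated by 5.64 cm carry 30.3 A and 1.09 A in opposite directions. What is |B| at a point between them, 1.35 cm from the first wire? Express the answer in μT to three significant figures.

B ≈ 454 μT

Each long wire gives B = μ₀I/(2πd). Distances are d₁ = 0.0135 m and d₂ = 0.0429 m.
B₁ = 4.49×10⁻⁴ T, B₂ = 5.08×10⁻⁶ T.
Between antiparallel currents both contributions point the same way, so they add. B = B₁ + B₂ = 4.49×10⁻⁴ + 5.08×10⁻⁶ = 4.54×10⁻⁴ T.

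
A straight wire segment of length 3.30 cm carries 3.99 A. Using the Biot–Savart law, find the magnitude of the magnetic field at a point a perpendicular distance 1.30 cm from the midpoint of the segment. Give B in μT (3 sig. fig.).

For a finite straight segment, B = (μ₀I/4πd)(sinθ₁ + sinθ₂), where θ₁, θ₂ are the angles from the perpendicular to each end.
The perpendicular from the point meets the wire at its midpoint, so each end is L/2 = 0.0165 m away along the wire.
sinθ₁ = 0.0165/√(0.0165²+0.013²) = 0.7855; sinθ₂ = 0.0165/√(0.0165²+0.013²) = 0.7855.
B = (4π×10⁻⁷ × 3.99) / (4π × 0.013) × (0.7855 + 0.7855) = 4.82×10⁻⁵ T.

B ≈ 48.2 μT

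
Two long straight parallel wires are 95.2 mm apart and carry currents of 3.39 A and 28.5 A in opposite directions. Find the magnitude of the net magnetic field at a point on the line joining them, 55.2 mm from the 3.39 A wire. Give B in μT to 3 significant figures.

Each long wire gives B = μ₀I/(2πd). Distances are d₁ = 0.0552 m and d₂ = 0.04 m.
B₁ = 1.23×10⁻⁵ T, B₂ = 1.42×10⁻⁴ T.
Between antiparallel currents both contributions point the same way, so they add. B = B₁ + B₂ = 1.23×10⁻⁵ + 1.42×10⁻⁴ = 1.55×10⁻⁴ T.

B ≈ 155 μT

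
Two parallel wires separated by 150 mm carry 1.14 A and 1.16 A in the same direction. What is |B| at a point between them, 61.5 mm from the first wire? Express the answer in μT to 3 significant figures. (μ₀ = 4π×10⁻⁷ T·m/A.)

B ≈ 1.09 μT

Each long wire gives B = μ₀I/(2πd). Distances are d₁ = 0.0615 m and d₂ = 0.0885 m.
B₁ = 3.71×10⁻⁶ T, B₂ = 2.62×10⁻⁶ T.
Between parallel currents the two contributions point in opposite directions, so they subtract. B = |B₁ − B₂| = |3.71×10⁻⁶ − 2.62×10⁻⁶| = 1.09×10⁻⁶ T.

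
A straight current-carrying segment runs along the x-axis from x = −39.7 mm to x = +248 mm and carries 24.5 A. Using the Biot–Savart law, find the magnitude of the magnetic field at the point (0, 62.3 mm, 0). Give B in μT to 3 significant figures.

For a finite straight segment, B = (μ₀I/4πd)(sinθ₁ + sinθ₂), where θ₁, θ₂ are the angles from the perpendicular to each end.
The perpendicular distance is d = 0.0623 m; the end-offsets along the wire are a = 0.0397 m and b = 0.248 m.
sinθ₁ = 0.0397/√(0.0397²+0.0623²) = 0.5374; sinθ₂ = 0.248/√(0.248²+0.0623²) = 0.9699.
B = (4π×10⁻⁷ × 24.5) / (4π × 0.0623) × (0.5374 + 0.9699) = 5.93×10⁻⁵ T.

B ≈ 59.3 μT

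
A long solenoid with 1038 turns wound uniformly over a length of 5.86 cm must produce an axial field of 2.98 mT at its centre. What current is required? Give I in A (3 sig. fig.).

I ≈ 0.134 A

Inside a long solenoid B = μ₀nI with n = 1.771×10⁴ m⁻¹, so I = B/(μ₀n).
I = 2.98×10⁻³ / (4π×10⁻⁷ × 1.771×10⁴) = 0.134 A.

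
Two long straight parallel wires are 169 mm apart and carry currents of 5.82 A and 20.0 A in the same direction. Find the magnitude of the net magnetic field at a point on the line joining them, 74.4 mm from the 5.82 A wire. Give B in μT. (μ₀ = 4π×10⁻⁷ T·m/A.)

B ≈ 26.6 μT

Each long wire gives B = μ₀I/(2πd). Distances are d₁ = 0.0744 m and d₂ = 0.0946 m.
B₁ = 1.56×10⁻⁵ T, B₂ = 4.23×10⁻⁵ T.
Between parallel currents the two contributions point in opposite directions, so they subtract. B = |B₁ − B₂| = |1.56×10⁻⁵ − 4.23×10⁻⁵| = 2.66×10⁻⁵ T.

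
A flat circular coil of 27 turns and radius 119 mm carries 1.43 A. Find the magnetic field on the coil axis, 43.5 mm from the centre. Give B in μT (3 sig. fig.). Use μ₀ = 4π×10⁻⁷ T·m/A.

For an N-turn flat coil, B = Nμ₀IR²/[2(R²+z²)^(3/2)] with R = 0.119 m, z = 0.0435 m.
B = 27 × 6.26×10⁻⁶ T = 1.69×10⁻⁴ T.

B ≈ 169 μT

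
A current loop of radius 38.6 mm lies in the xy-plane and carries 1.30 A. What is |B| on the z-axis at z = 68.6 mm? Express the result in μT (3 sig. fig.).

B ≈ 2.50 μT

On the axis of a circular loop, B = μ₀IR² / [2(R²+z²)^(3/2)].
R² + z² = (0.0386)² + (0.0686)² = 0.006196 m², and (R²+z²)^(3/2) = 4.88×10⁻⁴ m³.
B = (4π×10⁻⁷ × 1.30 × 0.00149) / (2 × 4.88×10⁻⁴) = 2.50×10⁻⁶ T.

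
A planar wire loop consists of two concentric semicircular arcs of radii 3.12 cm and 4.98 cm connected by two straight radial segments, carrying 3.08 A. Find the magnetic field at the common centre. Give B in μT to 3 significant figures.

B ≈ 11.6 μT

The radial connectors point toward the centre, so dl × r̂ = 0 and they contribute nothing.
Each semicircle gives μ₀I/(4R): inner arc 3.10×10⁻⁵ T, outer arc 1.94×10⁻⁵ T.
The two arcs carry current in opposite angular senses, so their fields oppose: B = |3.10×10⁻⁵ − 1.94×10⁻⁵| = 1.16×10⁻⁵ T.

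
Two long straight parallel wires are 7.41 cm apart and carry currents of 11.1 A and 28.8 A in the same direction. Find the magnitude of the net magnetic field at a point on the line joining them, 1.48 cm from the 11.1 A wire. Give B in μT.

B ≈ 52.9 μT

Each long wire gives B = μ₀I/(2πd). Distances are d₁ = 0.0148 m and d₂ = 0.0593 m.
B₁ = 1.50×10⁻⁴ T, B₂ = 9.71×10⁻⁵ T.
Between parallel currents the two contributions point in opposite directions, so they subtract. B = |B₁ − B₂| = |1.50×10⁻⁴ − 9.71×10⁻⁵| = 5.29×10⁻⁵ T.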